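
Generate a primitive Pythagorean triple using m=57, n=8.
(3185, 912, 3313)

Euclid's formula: a = m² - n², b = 2mn, c = m² + n²
m = 57, n = 8
a = 57² - 8² = 3249 - 64 = 3185
b = 2 × 57 × 8 = 912
c = 57² + 8² = 3249 + 64 = 3313
Verification: 3185² + 912² = 10144225 + 831744 = 10975969 = 3313² ✓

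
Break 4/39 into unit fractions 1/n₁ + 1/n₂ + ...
1/10 + 1/390

Greedy algorithm:
4/39: ceiling(39/4) = 10, use 1/10
1/390: ceiling(390/1) = 390, use 1/390
Result: 4/39 = 1/10 + 1/390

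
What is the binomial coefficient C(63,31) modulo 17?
0

Using Lucas' theorem:
Write n=63 and k=31 in base 17:
n in base 17: [3, 12]
k in base 17: [1, 14]
C(63,31) mod 17 = ∏ C(n_i, k_i) mod 17
Digit binomials (mod 17): C(3,1) = 3; C(12,14) = 0 (k_i > n_i)
Product: 3 × 0 = 0 ≡ 0 (mod 17)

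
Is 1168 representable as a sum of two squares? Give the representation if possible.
12² + 32² (a=12, b=32)

Factorization: 1168 = 2^4 × 73
By Fermat: n is sum of two squares iff every prime p ≡ 3 (mod 4) appears to even power.
All primes ≡ 3 (mod 4) appear to even power.
Search a = 0, 1, 2, … for 1168 - a² a perfect square: first hit at a = 12: 1168 - 144 = 1024 = 32².
1168 = 12² + 32² = 144 + 1024 ✓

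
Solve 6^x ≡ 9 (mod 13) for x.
4

Baby-step giant-step with step n = ⌈√13⌉ = 4.
Baby steps 6^j mod 13 (j:value) for j=0..3: 0:1, 1:6, 2:10, 3:8.
Giant-step multiplier: 6^(-4) ≡ 6^(12-4) = 6^8 ≡ 3 (mod 13).
Giant steps γ_i = 9·3^i mod 13: γ_0=9, γ_1=1 (in table at j=0).
x = i·n + j = 1·4 + 0 = 4.
Check: 6^4 ≡ 9 (mod 13).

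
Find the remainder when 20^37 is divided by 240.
80

Repeated squaring. Binary of 37 = 100101.
20^1 ≡ 20 (mod 240); 20^2 ≡ 160 (mod 240); 20^4 ≡ 160 (mod 240); 20^8 ≡ 160 (mod 240); 20^16 ≡ 160 (mod 240); 20^32 ≡ 160 (mod 240)
20^37 = 20^1 × 20^4 × 20^32 ≡ 80 (mod 240)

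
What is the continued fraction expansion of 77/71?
[1; 11, 1, 5]

Euclidean algorithm steps:
77 = 1 × 71 + 6
71 = 11 × 6 + 5
6 = 1 × 5 + 1
5 = 5 × 1 + 0
Continued fraction: [1; 11, 1, 5]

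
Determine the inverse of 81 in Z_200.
121

gcd(81, 200) = 1, so the inverse exists.
Extended Euclidean algorithm on (200, 81):
200 = 2 × 81 + 38  ⟹  38 = (1)·200 + (-2)·81
81 = 2 × 38 + 5  ⟹  5 = (-2)·200 + (5)·81
38 = 7 × 5 + 3  ⟹  3 = (15)·200 + (-37)·81
5 = 1 × 3 + 2  ⟹  2 = (-17)·200 + (42)·81
3 = 1 × 2 + 1  ⟹  1 = (32)·200 + (-79)·81
So (-79)·81 ≡ 1 (mod 200), i.e. 81^(-1) ≡ -79 ≡ 121 (mod 200).
Check: 81 × 121 = 9801 ≡ 1 (mod 200)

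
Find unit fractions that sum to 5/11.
1/3 + 1/9 + 1/99

Greedy algorithm:
5/11: ceiling(11/5) = 3, use 1/3
4/33: ceiling(33/4) = 9, use 1/9
1/99: ceiling(99/1) = 99, use 1/99
Result: 5/11 = 1/3 + 1/9 + 1/99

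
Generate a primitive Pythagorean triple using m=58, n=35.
(2139, 4060, 4589)

Euclid's formula: a = m² - n², b = 2mn, c = m² + n²
m = 58, n = 35
a = 58² - 35² = 3364 - 1225 = 2139
b = 2 × 58 × 35 = 4060
c = 58² + 35² = 3364 + 1225 = 4589
Verification: 2139² + 4060² = 4575321 + 16483600 = 21058921 = 4589² ✓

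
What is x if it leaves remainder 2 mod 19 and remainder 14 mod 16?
78

Using Chinese Remainder Theorem:
M = 19 × 16 = 304
M1 = 16, M2 = 19
y1 = 16^(-1) mod 19 = 6
y2 = 19^(-1) mod 16 = 11
x = (2×16×6 + 14×19×11) mod 304 = 78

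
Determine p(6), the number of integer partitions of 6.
11

p(n) counts ways to write n as a sum of positive integers (order ignored).
Examples: 6; 5 + 1; 4 + 2; 4 + 1 + 1; 3 + 3; ... (11 total)
p(6) = 11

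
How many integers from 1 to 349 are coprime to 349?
348

349 = 349
φ(n) = n × ∏(1 - 1/p) for each prime p dividing n
φ(349) = 349 × (1 - 1/349) = 348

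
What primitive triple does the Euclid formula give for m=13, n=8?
(105, 208, 233)

Euclid's formula: a = m² - n², b = 2mn, c = m² + n²
m = 13, n = 8
a = 13² - 8² = 169 - 64 = 105
b = 2 × 13 × 8 = 208
c = 13² + 8² = 169 + 64 = 233
Verification: 105² + 208² = 11025 + 43264 = 54289 = 233² ✓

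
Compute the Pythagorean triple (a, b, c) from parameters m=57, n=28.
(2465, 3192, 4033)

Euclid's formula: a = m² - n², b = 2mn, c = m² + n²
m = 57, n = 28
a = 57² - 28² = 3249 - 784 = 2465
b = 2 × 57 × 28 = 3192
c = 57² + 28² = 3249 + 784 = 4033
Verification: 2465² + 3192² = 6076225 + 10188864 = 16265089 = 4033² ✓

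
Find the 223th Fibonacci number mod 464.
349

Matrix identity: Q^n = [[F_(n+1), F_n], [F_n, F_(n-1)]] with Q = [[1,1],[1,0]].
n = 223 = 11011111₂. Square-and-multiply, entries mod 464:
Q^1 = [[1,1],[1,0]]
Q^3 = (Q^1)²·Q = [[3,2],[2,1]]
Q^6 = (Q^3)² = [[13,8],[8,5]]
Q^13 = (Q^6)²·Q = [[377,233],[233,144]]
Q^27 = (Q^13)²·Q = [[435,146],[146,289]]
Q^55 = (Q^27)²·Q = [[261,349],[349,376]]
Q^111 = (Q^55)²·Q = [[203,146],[146,57]]
Q^223 = (Q^111)²·Q = [[261,349],[349,376]]
F_223 mod 464 = Q^223[0][1] = 349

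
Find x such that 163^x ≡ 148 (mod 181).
56

Baby-step giant-step with step n = ⌈√181⌉ = 14.
Baby steps 163^j mod 181 (j:value) for j=0..13: 0:1, 1:163, 2:143, 3:141, 4:177, 5:72, 6:152, 7:160, 8:16, 9:74, 10:116, 11:84, 12:117, 13:66.
Giant-step multiplier: 163^(-14) ≡ 163^(180-14) = 163^166 ≡ 55 (mod 181).
Giant steps γ_i = 148·55^i mod 181: γ_0=148, γ_1=176, γ_2=87, γ_3=79, γ_4=1 (in table at j=0).
x = i·n + j = 4·14 + 0 = 56.
Check: 163^56 ≡ 148 (mod 181).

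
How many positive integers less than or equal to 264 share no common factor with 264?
80

264 = 2^3 × 3 × 11
φ(n) = n × ∏(1 - 1/p) for each prime p dividing n
φ(264) = 264 × (1 - 1/2) × (1 - 1/3) × (1 - 1/11) = 80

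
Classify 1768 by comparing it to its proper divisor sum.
abundant

Proper divisors of 1768: sum = 1 + 2 + 4 + 8 + 13 + 17 + 26 + 34 + 52 + 68 + 104 + 136 + 221 + 442 + 884 = 2012
Since 2012 > 1768, 1768 is abundant.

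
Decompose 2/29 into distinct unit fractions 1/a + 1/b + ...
1/15 + 1/435

Greedy algorithm:
2/29: ceiling(29/2) = 15, use 1/15
1/435: ceiling(435/1) = 435, use 1/435
Result: 2/29 = 1/15 + 1/435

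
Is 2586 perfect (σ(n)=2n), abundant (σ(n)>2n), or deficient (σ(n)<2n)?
abundant

Proper divisors of 2586: sum = 1 + 2 + 3 + 6 + 431 + 862 + 1293 = 2598
Since 2598 > 2586, 2586 is abundant.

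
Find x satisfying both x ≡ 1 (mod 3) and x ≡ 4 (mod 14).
4

Using Chinese Remainder Theorem:
M = 3 × 14 = 42
M1 = 14, M2 = 3
y1 = 14^(-1) mod 3 = 2
y2 = 3^(-1) mod 14 = 5
x = (1×14×2 + 4×3×5) mod 42 = 4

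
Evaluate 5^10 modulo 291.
247

Repeated squaring. Binary of 10 = 1010.
5^1 ≡ 5 (mod 291); 5^2 ≡ 25 (mod 291); 5^4 ≡ 43 (mod 291); 5^8 ≡ 103 (mod 291)
5^10 = 5^2 × 5^8 ≡ 247 (mod 291)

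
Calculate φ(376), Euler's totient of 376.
184

376 = 2^3 × 47
φ(n) = n × ∏(1 - 1/p) for each prime p dividing n
φ(376) = 376 × (1 - 1/2) × (1 - 1/47) = 184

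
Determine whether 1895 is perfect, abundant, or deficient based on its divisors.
deficient

Proper divisors of 1895: sum = 1 + 5 + 379 = 385
Since 385 < 1895, 1895 is deficient.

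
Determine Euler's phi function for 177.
116

177 = 3 × 59
φ(n) = n × ∏(1 - 1/p) for each prime p dividing n
φ(177) = 177 × (1 - 1/3) × (1 - 1/59) = 116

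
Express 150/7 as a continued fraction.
[21; 2, 3]

Euclidean algorithm steps:
150 = 21 × 7 + 3
7 = 2 × 3 + 1
3 = 3 × 1 + 0
Continued fraction: [21; 2, 3]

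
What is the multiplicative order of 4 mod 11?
5

11 is prime, so ord(4) divides φ(11) = 10.
Divisors of 10: 1, 2, 5, 10.
Repeated squaring: 4^1 ≡ 4, 4^2 ≡ 5, 4^4 ≡ 3, 4^8 ≡ 9 (mod 11).
Test 4^d mod 11 for each divisor d in increasing order:
4^1 ≡ 4
4^2 ≡ 5
4^5 = 4^4·4^1 ≡ 1  ← first divisor giving 1
The order is 5.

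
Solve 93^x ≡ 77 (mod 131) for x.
62

Baby-step giant-step with step n = ⌈√131⌉ = 12.
Baby steps 93^j mod 131 (j:value) for j=0..11: 0:1, 1:93, 2:3, 3:17, 4:9, 5:51, 6:27, 7:22, 8:81, 9:66, 10:112, 11:67.
Giant-step multiplier: 93^(-12) ≡ 93^(130-12) = 93^118 ≡ 108 (mod 131).
Giant steps γ_i = 77·108^i mod 131: γ_0=77, γ_1=63, γ_2=123, γ_3=53, γ_4=91, γ_5=3 (in table at j=2).
x = i·n + j = 5·12 + 2 = 62.
Check: 93^62 ≡ 77 (mod 131).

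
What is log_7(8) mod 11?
9

Baby-step giant-step with step n = ⌈√11⌉ = 4.
Baby steps 7^j mod 11 (j:value) for j=0..3: 0:1, 1:7, 2:5, 3:2.
Giant-step multiplier: 7^(-4) ≡ 7^(10-4) = 7^6 ≡ 4 (mod 11).
Giant steps γ_i = 8·4^i mod 11: γ_0=8, γ_1=10, γ_2=7 (in table at j=1).
x = i·n + j = 2·4 + 1 = 9.
Check: 7^9 ≡ 8 (mod 11).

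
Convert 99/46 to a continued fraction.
[2; 6, 1, 1, 3]

Euclidean algorithm steps:
99 = 2 × 46 + 7
46 = 6 × 7 + 4
7 = 1 × 4 + 3
4 = 1 × 3 + 1
3 = 3 × 1 + 0
Continued fraction: [2; 6, 1, 1, 3]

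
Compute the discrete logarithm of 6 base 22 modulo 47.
42

Baby-step giant-step with step n = ⌈√47⌉ = 7.
Baby steps 22^j mod 47 (j:value) for j=0..6: 0:1, 1:22, 2:14, 3:26, 4:8, 5:35, 6:18.
Giant-step multiplier: 22^(-7) ≡ 22^(46-7) = 22^39 ≡ 40 (mod 47).
Giant steps γ_i = 6·40^i mod 47: γ_0=6, γ_1=5, γ_2=12, γ_3=10, γ_4=24, γ_5=20, γ_6=1 (in table at j=0).
x = i·n + j = 6·7 + 0 = 42.
Check: 22^42 ≡ 6 (mod 47).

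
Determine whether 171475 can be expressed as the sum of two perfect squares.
Not possible

Factorization: 171475 = 5^2 × 19^3
By Fermat: n is sum of two squares iff every prime p ≡ 3 (mod 4) appears to even power.
Prime(s) ≡ 3 (mod 4) with odd exponent: [(19, 3)]
Therefore 171475 cannot be expressed as a² + b².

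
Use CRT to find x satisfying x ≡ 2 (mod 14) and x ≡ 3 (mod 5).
58

Using Chinese Remainder Theorem:
M = 14 × 5 = 70
M1 = 5, M2 = 14
y1 = 5^(-1) mod 14 = 3
y2 = 14^(-1) mod 5 = 4
x = (2×5×3 + 3×14×4) mod 70 = 58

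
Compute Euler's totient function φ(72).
24

72 = 2^3 × 3^2
φ(n) = n × ∏(1 - 1/p) for each prime p dividing n
φ(72) = 72 × (1 - 1/2) × (1 - 1/3) = 24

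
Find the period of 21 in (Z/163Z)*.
27

163 is prime, so ord(21) divides φ(163) = 162.
Divisors of 162: 1, 2, 3, 6, 9, 18, 27, 54, 81, 162.
Repeated squaring: 21^1 ≡ 21, 21^2 ≡ 115, 21^4 ≡ 22, 21^8 ≡ 158, 21^16 ≡ 25, 21^32 ≡ 136, 21^64 ≡ 77, 21^128 ≡ 61 (mod 163).
Test 21^d mod 163 for each divisor d in increasing order:
21^1 ≡ 21
21^2 ≡ 115
21^3 = 21^2·21^1 ≡ 133
21^6 = 21^4·21^2 ≡ 85
21^9 = 21^8·21^1 ≡ 58
21^18 = 21^16·21^2 ≡ 104
21^27 = 21^16·21^8·21^2·21^1 ≡ 1  ← first divisor giving 1
The order is 27.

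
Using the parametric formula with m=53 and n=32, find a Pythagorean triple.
(1785, 3392, 3833)

Euclid's formula: a = m² - n², b = 2mn, c = m² + n²
m = 53, n = 32
a = 53² - 32² = 2809 - 1024 = 1785
b = 2 × 53 × 32 = 3392
c = 53² + 32² = 2809 + 1024 = 3833
Verification: 1785² + 3392² = 3186225 + 11505664 = 14691889 = 3833² ✓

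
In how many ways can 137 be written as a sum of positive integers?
11097645016

p(n) counts ways to write n as a sum of positive integers (order ignored).
Euler's pentagonal recurrence: p(k) = p(k-1) + p(k-2) - p(k-5) - p(k-7) + p(k-12) + p(k-15) - ... (offsets j(3j∓1)/2, signs ++--, p(0)=1, p(<0)=0).
DP table for k = 0..136: p(0)=1, p(1)=1, p(2)=2, p(3)=3, p(4)=5, p(5)=7, p(6)=11, p(7)=15, p(8)=22, p(9)=30, p(10)=42, p(11)=56, p(12)=77, p(13)=101, p(14)=135, p(15)=176, p(16)=231, p(17)=297, p(18)=385, p(19)=490, p(20)=627, p(21)=792, p(22)=1002, p(23)=1255, p(24)=1575, p(25)=1958, p(26)=2436, p(27)=3010, p(28)=3718, p(29)=4565, p(30)=5604, p(31)=6842, p(32)=8349, p(33)=10143, p(34)=12310, p(35)=14883, p(36)=17977, p(37)=21637, p(38)=26015, p(39)=31185, p(40)=37338, p(41)=44583, p(42)=53174, p(43)=63261, p(44)=75175, p(45)=89134, p(46)=105558, p(47)=124754, p(48)=147273, p(49)=173525, p(50)=204226, p(51)=239943, p(52)=281589, p(53)=329931, p(54)=386155, p(55)=451276, p(56)=526823, p(57)=614154, p(58)=715220, p(59)=831820, p(60)=966467, p(61)=1121505, p(62)=1300156, p(63)=1505499, p(64)=1741630, p(65)=2012558, p(66)=2323520, p(67)=2679689, p(68)=3087735, p(69)=3554345, p(70)=4087968, p(71)=4697205, p(72)=5392783, p(73)=6185689, p(74)=7089500, p(75)=8118264, p(76)=9289091, p(77)=10619863, p(78)=12132164, p(79)=13848650, p(80)=15796476, p(81)=18004327, p(82)=20506255, p(83)=23338469, p(84)=26543660, p(85)=30167357, p(86)=34262962, p(87)=38887673, p(88)=44108109, p(89)=49995925, p(90)=56634173, p(91)=64112359, p(92)=72533807, p(93)=82010177, p(94)=92669720, p(95)=104651419, p(96)=118114304, p(97)=133230930, p(98)=150198136, p(99)=169229875, p(100)=190569292, p(101)=214481126, p(102)=241265379, p(103)=271248950, p(104)=304801365, p(105)=342325709, p(106)=384276336, p(107)=431149389, p(108)=483502844, p(109)=541946240, p(110)=607163746, p(111)=679903203, p(112)=761002156, p(113)=851376628, p(114)=952050665, p(115)=1064144451, p(116)=1188908248, p(117)=1327710076, p(118)=1482074143, p(119)=1653668665, p(120)=1844349560, p(121)=2056148051, p(122)=2291320912, p(123)=2552338241, p(124)=2841940500, p(125)=3163127352, p(126)=3519222692, p(127)=3913864295, p(128)=4351078600, p(129)=4835271870, p(130)=5371315400, p(131)=5964539504, p(132)=6620830889, p(133)=7346629512, p(134)=8149040695, p(135)=9035836076, p(136)=10015581680.
Final step: p(137) = p(136) + p(135) - p(132) - p(130) + p(125) + p(122) - p(115) - p(111) + p(102) + p(97) - p(86) - p(80) + p(67) + p(60) - p(45) - p(37) + p(20) + p(11)
= 10015581680 + 9035836076 - 6620830889 - 5371315400 + 3163127352 + 2291320912 - 1064144451 - 679903203 + 241265379 + 133230930 - 34262962 - 15796476 + 2679689 + 966467 - 89134 - 21637 + 627 + 56
= 11097645016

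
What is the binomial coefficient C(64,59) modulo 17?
12

Using Lucas' theorem:
Write n=64 and k=59 in base 17:
n in base 17: [3, 13]
k in base 17: [3, 8]
C(64,59) mod 17 = ∏ C(n_i, k_i) mod 17
Digit binomials (mod 17): C(3,3) = 1; C(13,8) = 1287 ≡ 12
Product: 1 × 12 = 12 ≡ 12 (mod 17)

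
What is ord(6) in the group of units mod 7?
2

7 is prime, so ord(6) divides φ(7) = 6.
Divisors of 6: 1, 2, 3, 6.
Repeated squaring: 6^1 ≡ 6, 6^2 ≡ 1, 6^4 ≡ 1 (mod 7).
Test 6^d mod 7 for each divisor d in increasing order:
6^1 ≡ 6
6^2 ≡ 1  ← first divisor giving 1
The order is 2.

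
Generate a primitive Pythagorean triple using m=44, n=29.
(1095, 2552, 2777)

Euclid's formula: a = m² - n², b = 2mn, c = m² + n²
m = 44, n = 29
a = 44² - 29² = 1936 - 841 = 1095
b = 2 × 44 × 29 = 2552
c = 44² + 29² = 1936 + 841 = 2777
Verification: 1095² + 2552² = 1199025 + 6512704 = 7711729 = 2777² ✓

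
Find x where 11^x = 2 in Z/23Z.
10

Baby-step giant-step with step n = ⌈√23⌉ = 5.
Baby steps 11^j mod 23 (j:value) for j=0..4: 0:1, 1:11, 2:6, 3:20, 4:13.
Giant-step multiplier: 11^(-5) ≡ 11^(22-5) = 11^17 ≡ 14 (mod 23).
Giant steps γ_i = 2·14^i mod 23: γ_0=2, γ_1=5, γ_2=1 (in table at j=0).
x = i·n + j = 2·5 + 0 = 10.
Check: 11^10 ≡ 2 (mod 23).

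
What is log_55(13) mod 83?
61

Baby-step giant-step with step n = ⌈√83⌉ = 10.
Baby steps 55^j mod 83 (j:value) for j=0..9: 0:1, 1:55, 2:37, 3:43, 4:41, 5:14, 6:23, 7:20, 8:21, 9:76.
Giant-step multiplier: 55^(-10) ≡ 55^(82-10) = 55^72 ≡ 36 (mod 83).
Giant steps γ_i = 13·36^i mod 83: γ_0=13, γ_1=53, γ_2=82, γ_3=47, γ_4=32, γ_5=73, γ_6=55 (in table at j=1).
x = i·n + j = 6·10 + 1 = 61.
Check: 55^61 ≡ 13 (mod 83).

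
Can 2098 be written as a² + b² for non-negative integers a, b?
27² + 37² (a=27, b=37)

Factorization: 2098 = 2 × 1049
By Fermat: n is sum of two squares iff every prime p ≡ 3 (mod 4) appears to even power.
All primes ≡ 3 (mod 4) appear to even power.
Search a = 0, 1, 2, … for 2098 - a² a perfect square: first hit at a = 27: 2098 - 729 = 1369 = 37².
2098 = 27² + 37² = 729 + 1369 ✓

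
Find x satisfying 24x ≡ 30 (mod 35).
x ≡ 10 (mod 35)

gcd(24, 35) = 1, which divides 30, so solutions exist.
Find 24^(-1) mod 35 by the extended Euclidean algorithm:
35 = 1 × 24 + 11  ⟹  11 = (1)·35 + (-1)·24
24 = 2 × 11 + 2  ⟹  2 = (-2)·35 + (3)·24
11 = 5 × 2 + 1  ⟹  1 = (11)·35 + (-16)·24
So (-16)·24 ≡ 1 (mod 35), i.e. 24^(-1) ≡ -16 ≡ 19 (mod 35).
x ≡ 19 × 30 = 570 ≡ 10 (mod 35).
Check: 24 × 10 = 240 ≡ 30 (mod 35).
Unique solution: x ≡ 10 (mod 35)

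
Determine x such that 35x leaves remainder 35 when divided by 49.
x ≡ 1 (mod 7)

gcd(35, 49) = 7, which divides 35, so solutions exist.
Divide through by 7: 5x ≡ 5 (mod 7).
Find 5^(-1) mod 7 by the extended Euclidean algorithm:
7 = 1 × 5 + 2  ⟹  2 = (1)·7 + (-1)·5
5 = 2 × 2 + 1  ⟹  1 = (-2)·7 + (3)·5
So (3)·5 ≡ 1 (mod 7), i.e. 5^(-1) ≡ 3 (mod 7).
x ≡ 3 × 5 = 15 ≡ 1 (mod 7).
Check: 35 × 1 = 35 ≡ 35 (mod 49).
x ≡ 1 (mod 7), giving 7 solutions mod 49.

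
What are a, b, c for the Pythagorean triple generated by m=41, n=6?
(1645, 492, 1717)

Euclid's formula: a = m² - n², b = 2mn, c = m² + n²
m = 41, n = 6
a = 41² - 6² = 1681 - 36 = 1645
b = 2 × 41 × 6 = 492
c = 41² + 6² = 1681 + 36 = 1717
Verification: 1645² + 492² = 2706025 + 242064 = 2948089 = 1717² ✓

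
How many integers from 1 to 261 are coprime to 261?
168

261 = 3^2 × 29
φ(n) = n × ∏(1 - 1/p) for each prime p dividing n
φ(261) = 261 × (1 - 1/3) × (1 - 1/29) = 168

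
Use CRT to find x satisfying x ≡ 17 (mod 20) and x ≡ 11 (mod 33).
77

Using Chinese Remainder Theorem:
M = 20 × 33 = 660
M1 = 33, M2 = 20
y1 = 33^(-1) mod 20 = 17
y2 = 20^(-1) mod 33 = 5
x = (17×33×17 + 11×20×5) mod 660 = 77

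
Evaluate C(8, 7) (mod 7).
1

Using Lucas' theorem:
Write n=8 and k=7 in base 7:
n in base 7: [1, 1]
k in base 7: [1, 0]
C(8,7) mod 7 = ∏ C(n_i, k_i) mod 7
Digit binomials (mod 7): C(1,1) = 1; C(1,0) = 1
Product: 1 × 1 = 1 ≡ 1 (mod 7)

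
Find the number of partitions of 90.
56634173

p(n) counts ways to write n as a sum of positive integers (order ignored).
Euler's pentagonal recurrence: p(k) = p(k-1) + p(k-2) - p(k-5) - p(k-7) + p(k-12) + p(k-15) - ... (offsets j(3j∓1)/2, signs ++--, p(0)=1, p(<0)=0).
DP table for k = 0..89: p(0)=1, p(1)=1, p(2)=2, p(3)=3, p(4)=5, p(5)=7, p(6)=11, p(7)=15, p(8)=22, p(9)=30, p(10)=42, p(11)=56, p(12)=77, p(13)=101, p(14)=135, p(15)=176, p(16)=231, p(17)=297, p(18)=385, p(19)=490, p(20)=627, p(21)=792, p(22)=1002, p(23)=1255, p(24)=1575, p(25)=1958, p(26)=2436, p(27)=3010, p(28)=3718, p(29)=4565, p(30)=5604, p(31)=6842, p(32)=8349, p(33)=10143, p(34)=12310, p(35)=14883, p(36)=17977, p(37)=21637, p(38)=26015, p(39)=31185, p(40)=37338, p(41)=44583, p(42)=53174, p(43)=63261, p(44)=75175, p(45)=89134, p(46)=105558, p(47)=124754, p(48)=147273, p(49)=173525, p(50)=204226, p(51)=239943, p(52)=281589, p(53)=329931, p(54)=386155, p(55)=451276, p(56)=526823, p(57)=614154, p(58)=715220, p(59)=831820, p(60)=966467, p(61)=1121505, p(62)=1300156, p(63)=1505499, p(64)=1741630, p(65)=2012558, p(66)=2323520, p(67)=2679689, p(68)=3087735, p(69)=3554345, p(70)=4087968, p(71)=4697205, p(72)=5392783, p(73)=6185689, p(74)=7089500, p(75)=8118264, p(76)=9289091, p(77)=10619863, p(78)=12132164, p(79)=13848650, p(80)=15796476, p(81)=18004327, p(82)=20506255, p(83)=23338469, p(84)=26543660, p(85)=30167357, p(86)=34262962, p(87)=38887673, p(88)=44108109, p(89)=49995925.
Final step: p(90) = p(89) + p(88) - p(85) - p(83) + p(78) + p(75) - p(68) - p(64) + p(55) + p(50) - p(39) - p(33) + p(20) + p(13)
= 49995925 + 44108109 - 30167357 - 23338469 + 12132164 + 8118264 - 3087735 - 1741630 + 451276 + 204226 - 31185 - 10143 + 627 + 101
= 56634173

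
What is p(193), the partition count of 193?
2168627105469

p(n) counts ways to write n as a sum of positive integers (order ignored).
Euler's pentagonal recurrence: p(k) = p(k-1) + p(k-2) - p(k-5) - p(k-7) + p(k-12) + p(k-15) - ... (offsets j(3j∓1)/2, signs ++--, p(0)=1, p(<0)=0).
DP table for k = 0..192: p(0)=1, p(1)=1, p(2)=2, p(3)=3, p(4)=5, p(5)=7, p(6)=11, p(7)=15, p(8)=22, p(9)=30, p(10)=42, p(11)=56, p(12)=77, p(13)=101, p(14)=135, p(15)=176, p(16)=231, p(17)=297, p(18)=385, p(19)=490, p(20)=627, p(21)=792, p(22)=1002, p(23)=1255, p(24)=1575, p(25)=1958, p(26)=2436, p(27)=3010, p(28)=3718, p(29)=4565, p(30)=5604, p(31)=6842, p(32)=8349, p(33)=10143, p(34)=12310, p(35)=14883, p(36)=17977, p(37)=21637, p(38)=26015, p(39)=31185, p(40)=37338, p(41)=44583, p(42)=53174, p(43)=63261, p(44)=75175, p(45)=89134, p(46)=105558, p(47)=124754, p(48)=147273, p(49)=173525, p(50)=204226, p(51)=239943, p(52)=281589, p(53)=329931, p(54)=386155, p(55)=451276, p(56)=526823, p(57)=614154, p(58)=715220, p(59)=831820, p(60)=966467, p(61)=1121505, p(62)=1300156, p(63)=1505499, p(64)=1741630, p(65)=2012558, p(66)=2323520, p(67)=2679689, p(68)=3087735, p(69)=3554345, p(70)=4087968, p(71)=4697205, p(72)=5392783, p(73)=6185689, p(74)=7089500, p(75)=8118264, p(76)=9289091, p(77)=10619863, p(78)=12132164, p(79)=13848650, p(80)=15796476, p(81)=18004327, p(82)=20506255, p(83)=23338469, p(84)=26543660, p(85)=30167357, p(86)=34262962, p(87)=38887673, p(88)=44108109, p(89)=49995925, p(90)=56634173, p(91)=64112359, p(92)=72533807, p(93)=82010177, p(94)=92669720, p(95)=104651419, p(96)=118114304, p(97)=133230930, p(98)=150198136, p(99)=169229875, p(100)=190569292, p(101)=214481126, p(102)=241265379, p(103)=271248950, p(104)=304801365, p(105)=342325709, p(106)=384276336, p(107)=431149389, p(108)=483502844, p(109)=541946240, p(110)=607163746, p(111)=679903203, p(112)=761002156, p(113)=851376628, p(114)=952050665, p(115)=1064144451, p(116)=1188908248, p(117)=1327710076, p(118)=1482074143, p(119)=1653668665, p(120)=1844349560, p(121)=2056148051, p(122)=2291320912, p(123)=2552338241, p(124)=2841940500, p(125)=3163127352, p(126)=3519222692, p(127)=3913864295, p(128)=4351078600, p(129)=4835271870, p(130)=5371315400, p(131)=5964539504, p(132)=6620830889, p(133)=7346629512, p(134)=8149040695, p(135)=9035836076, p(136)=10015581680, p(137)=11097645016, p(138)=12292341831, p(139)=13610949895, p(140)=15065878135, p(141)=16670689208, p(142)=18440293320, p(143)=20390982757, p(144)=22540654445, p(145)=24908858009, p(146)=27517052599, p(147)=30388671978, p(148)=33549419497, p(149)=37027355200, p(150)=40853235313, p(151)=45060624582, p(152)=49686288421, p(153)=54770336324, p(154)=60356673280, p(155)=66493182097, p(156)=73232243759, p(157)=80630964769, p(158)=88751778802, p(159)=97662728555, p(160)=107438159466, p(161)=118159068427, p(162)=129913904637, p(163)=142798995930, p(164)=156919475295, p(165)=172389800255, p(166)=189334822579, p(167)=207890420102, p(168)=228204732751, p(169)=250438925115, p(170)=274768617130, p(171)=301384802048, p(172)=330495499613, p(173)=362326859895, p(174)=397125074750, p(175)=435157697830, p(176)=476715857290, p(177)=522115831195, p(178)=571701605655, p(179)=625846753120, p(180)=684957390936, p(181)=749474411781, p(182)=819876908323, p(183)=896684817527, p(184)=980462880430, p(185)=1071823774337, p(186)=1171432692373, p(187)=1280011042268, p(188)=1398341745571, p(189)=1527273599625, p(190)=1667727404093, p(191)=1820701100652, p(192)=1987276856363.
Final step: p(193) = p(192) + p(191) - p(188) - p(186) + p(181) + p(178) - p(171) - p(167) + p(158) + p(153) - p(142) - p(136) + p(123) + p(116) - p(101) - p(93) + p(76) + p(67) - p(48) - p(38) + p(17) + p(6)
= 1987276856363 + 1820701100652 - 1398341745571 - 1171432692373 + 749474411781 + 571701605655 - 301384802048 - 207890420102 + 88751778802 + 54770336324 - 18440293320 - 10015581680 + 2552338241 + 1188908248 - 214481126 - 82010177 + 9289091 + 2679689 - 147273 - 26015 + 297 + 11
= 2168627105469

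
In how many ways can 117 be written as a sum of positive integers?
1327710076

p(n) counts ways to write n as a sum of positive integers (order ignored).
Euler's pentagonal recurrence: p(k) = p(k-1) + p(k-2) - p(k-5) - p(k-7) + p(k-12) + p(k-15) - ... (offsets j(3j∓1)/2, signs ++--, p(0)=1, p(<0)=0).
DP table for k = 0..116: p(0)=1, p(1)=1, p(2)=2, p(3)=3, p(4)=5, p(5)=7, p(6)=11, p(7)=15, p(8)=22, p(9)=30, p(10)=42, p(11)=56, p(12)=77, p(13)=101, p(14)=135, p(15)=176, p(16)=231, p(17)=297, p(18)=385, p(19)=490, p(20)=627, p(21)=792, p(22)=1002, p(23)=1255, p(24)=1575, p(25)=1958, p(26)=2436, p(27)=3010, p(28)=3718, p(29)=4565, p(30)=5604, p(31)=6842, p(32)=8349, p(33)=10143, p(34)=12310, p(35)=14883, p(36)=17977, p(37)=21637, p(38)=26015, p(39)=31185, p(40)=37338, p(41)=44583, p(42)=53174, p(43)=63261, p(44)=75175, p(45)=89134, p(46)=105558, p(47)=124754, p(48)=147273, p(49)=173525, p(50)=204226, p(51)=239943, p(52)=281589, p(53)=329931, p(54)=386155, p(55)=451276, p(56)=526823, p(57)=614154, p(58)=715220, p(59)=831820, p(60)=966467, p(61)=1121505, p(62)=1300156, p(63)=1505499, p(64)=1741630, p(65)=2012558, p(66)=2323520, p(67)=2679689, p(68)=3087735, p(69)=3554345, p(70)=4087968, p(71)=4697205, p(72)=5392783, p(73)=6185689, p(74)=7089500, p(75)=8118264, p(76)=9289091, p(77)=10619863, p(78)=12132164, p(79)=13848650, p(80)=15796476, p(81)=18004327, p(82)=20506255, p(83)=23338469, p(84)=26543660, p(85)=30167357, p(86)=34262962, p(87)=38887673, p(88)=44108109, p(89)=49995925, p(90)=56634173, p(91)=64112359, p(92)=72533807, p(93)=82010177, p(94)=92669720, p(95)=104651419, p(96)=118114304, p(97)=133230930, p(98)=150198136, p(99)=169229875, p(100)=190569292, p(101)=214481126, p(102)=241265379, p(103)=271248950, p(104)=304801365, p(105)=342325709, p(106)=384276336, p(107)=431149389, p(108)=483502844, p(109)=541946240, p(110)=607163746, p(111)=679903203, p(112)=761002156, p(113)=851376628, p(114)=952050665, p(115)=1064144451, p(116)=1188908248.
Final step: p(117) = p(116) + p(115) - p(112) - p(110) + p(105) + p(102) - p(95) - p(91) + p(82) + p(77) - p(66) - p(60) + p(47) + p(40) - p(25) - p(17) + p(0)
= 1188908248 + 1064144451 - 761002156 - 607163746 + 342325709 + 241265379 - 104651419 - 64112359 + 20506255 + 10619863 - 2323520 - 966467 + 124754 + 37338 - 1958 - 297 + 1
= 1327710076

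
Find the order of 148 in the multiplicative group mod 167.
166

167 is prime, so ord(148) divides φ(167) = 166.
Divisors of 166: 1, 2, 83, 166.
Repeated squaring: 148^1 ≡ 148, 148^2 ≡ 27, 148^4 ≡ 61, 148^8 ≡ 47, 148^16 ≡ 38, 148^32 ≡ 108, 148^64 ≡ 141, 148^128 ≡ 8 (mod 167).
Test 148^d mod 167 for each divisor d in increasing order:
148^1 ≡ 148
148^2 ≡ 27
148^83 = 148^64·148^16·148^2·148^1 ≡ 166
148^166 = 148^128·148^32·148^4·148^2 ≡ 1  ← first divisor giving 1
The order is 166.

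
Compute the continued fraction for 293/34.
[8; 1, 1, 1, 1, 1, 1, 2]

Euclidean algorithm steps:
293 = 8 × 34 + 21
34 = 1 × 21 + 13
21 = 1 × 13 + 8
13 = 1 × 8 + 5
8 = 1 × 5 + 3
5 = 1 × 3 + 2
3 = 1 × 2 + 1
2 = 2 × 1 + 0
Continued fraction: [8; 1, 1, 1, 1, 1, 1, 2]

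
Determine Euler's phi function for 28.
12

28 = 2^2 × 7
φ(n) = n × ∏(1 - 1/p) for each prime p dividing n
φ(28) = 28 × (1 - 1/2) × (1 - 1/7) = 12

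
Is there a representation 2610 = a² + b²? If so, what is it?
3² + 51² (a=3, b=51)

Factorization: 2610 = 2 × 3^2 × 5 × 29
By Fermat: n is sum of two squares iff every prime p ≡ 3 (mod 4) appears to even power.
All primes ≡ 3 (mod 4) appear to even power.
Search a = 0, 1, 2, … for 2610 - a² a perfect square: first hit at a = 3: 2610 - 9 = 2601 = 51².
2610 = 3² + 51² = 9 + 2601 ✓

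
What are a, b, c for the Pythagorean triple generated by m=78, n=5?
(6059, 780, 6109)

Euclid's formula: a = m² - n², b = 2mn, c = m² + n²
m = 78, n = 5
a = 78² - 5² = 6084 - 25 = 6059
b = 2 × 78 × 5 = 780
c = 78² + 5² = 6084 + 25 = 6109
Verification: 6059² + 780² = 36711481 + 608400 = 37319881 = 6109² ✓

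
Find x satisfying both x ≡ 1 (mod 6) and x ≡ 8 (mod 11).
19

Using Chinese Remainder Theorem:
M = 6 × 11 = 66
M1 = 11, M2 = 6
y1 = 11^(-1) mod 6 = 5
y2 = 6^(-1) mod 11 = 2
x = (1×11×5 + 8×6×2) mod 66 = 19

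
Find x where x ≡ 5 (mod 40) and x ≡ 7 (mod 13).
85

Using Chinese Remainder Theorem:
M = 40 × 13 = 520
M1 = 13, M2 = 40
y1 = 13^(-1) mod 40 = 37
y2 = 40^(-1) mod 13 = 1
x = (5×13×37 + 7×40×1) mod 520 = 85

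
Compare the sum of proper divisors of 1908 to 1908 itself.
abundant

Proper divisors of 1908: sum = 1 + 2 + 3 + 4 + 6 + 9 + 12 + 18 + ... + 318 + 477 + 636 + 954 (17 divisors) = 3006
Since 3006 > 1908, 1908 is abundant.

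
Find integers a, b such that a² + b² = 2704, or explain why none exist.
0² + 52² (a=0, b=52)

Factorization: 2704 = 2^4 × 13^2
By Fermat: n is sum of two squares iff every prime p ≡ 3 (mod 4) appears to even power.
All primes ≡ 3 (mod 4) appear to even power.
Search a = 0, 1, 2, … for 2704 - a² a perfect square: first hit at a = 0: 2704 - 0 = 2704 = 52².
2704 = 0² + 52² = 0 + 2704 ✓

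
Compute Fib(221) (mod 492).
245

Matrix identity: Q^n = [[F_(n+1), F_n], [F_n, F_(n-1)]] with Q = [[1,1],[1,0]].
n = 221 = 11011101₂. Square-and-multiply, entries mod 492:
Q^1 = [[1,1],[1,0]]
Q^3 = (Q^1)²·Q = [[3,2],[2,1]]
Q^6 = (Q^3)² = [[13,8],[8,5]]
Q^13 = (Q^6)²·Q = [[377,233],[233,144]]
Q^27 = (Q^13)²·Q = [[471,110],[110,361]]
Q^55 = (Q^27)²·Q = [[249,241],[241,8]]
Q^110 = (Q^55)² = [[34,437],[437,89]]
Q^221 = (Q^110)²·Q = [[368,245],[245,123]]
F_221 mod 492 = Q^221[0][1] = 245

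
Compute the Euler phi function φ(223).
222

223 = 223
φ(n) = n × ∏(1 - 1/p) for each prime p dividing n
φ(223) = 223 × (1 - 1/223) = 222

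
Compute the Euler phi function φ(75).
40

75 = 3 × 5^2
φ(n) = n × ∏(1 - 1/p) for each prime p dividing n
φ(75) = 75 × (1 - 1/3) × (1 - 1/5) = 40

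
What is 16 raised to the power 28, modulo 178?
4

Repeated squaring. Binary of 28 = 11100.
16^1 ≡ 16 (mod 178); 16^2 ≡ 78 (mod 178); 16^4 ≡ 32 (mod 178); 16^8 ≡ 134 (mod 178); 16^16 ≡ 156 (mod 178)
16^28 = 16^4 × 16^8 × 16^16 ≡ 4 (mod 178)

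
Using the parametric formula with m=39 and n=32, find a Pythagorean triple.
(497, 2496, 2545)

Euclid's formula: a = m² - n², b = 2mn, c = m² + n²
m = 39, n = 32
a = 39² - 32² = 1521 - 1024 = 497
b = 2 × 39 × 32 = 2496
c = 39² + 32² = 1521 + 1024 = 2545
Verification: 497² + 2496² = 247009 + 6230016 = 6477025 = 2545² ✓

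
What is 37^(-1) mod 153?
91

gcd(37, 153) = 1, so the inverse exists.
Extended Euclidean algorithm on (153, 37):
153 = 4 × 37 + 5  ⟹  5 = (1)·153 + (-4)·37
37 = 7 × 5 + 2  ⟹  2 = (-7)·153 + (29)·37
5 = 2 × 2 + 1  ⟹  1 = (15)·153 + (-62)·37
So (-62)·37 ≡ 1 (mod 153), i.e. 37^(-1) ≡ -62 ≡ 91 (mod 153).
Check: 37 × 91 = 3367 ≡ 1 (mod 153)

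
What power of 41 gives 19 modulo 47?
3

Baby-step giant-step with step n = ⌈√47⌉ = 7.
Baby steps 41^j mod 47 (j:value) for j=0..6: 0:1, 1:41, 2:36, 3:19, 4:27, 5:26, 6:32.
h = 19 is already in the table at j=3, so x = 3.
Check: 41^3 ≡ 19 (mod 47).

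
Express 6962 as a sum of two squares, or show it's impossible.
59² + 59² (a=59, b=59)

Factorization: 6962 = 2 × 59^2
By Fermat: n is sum of two squares iff every prime p ≡ 3 (mod 4) appears to even power.
All primes ≡ 3 (mod 4) appear to even power.
Search a = 0, 1, 2, … for 6962 - a² a perfect square: first hit at a = 59: 6962 - 3481 = 3481 = 59².
6962 = 59² + 59² = 3481 + 3481 ✓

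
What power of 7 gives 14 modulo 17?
11

Baby-step giant-step with step n = ⌈√17⌉ = 5.
Baby steps 7^j mod 17 (j:value) for j=0..4: 0:1, 1:7, 2:15, 3:3, 4:4.
Giant-step multiplier: 7^(-5) ≡ 7^(16-5) = 7^11 ≡ 14 (mod 17).
Giant steps γ_i = 14·14^i mod 17: γ_0=14, γ_1=9, γ_2=7 (in table at j=1).
x = i·n + j = 2·5 + 1 = 11.
Check: 7^11 ≡ 14 (mod 17).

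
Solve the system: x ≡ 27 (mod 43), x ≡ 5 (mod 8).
285

Using Chinese Remainder Theorem:
M = 43 × 8 = 344
M1 = 8, M2 = 43
y1 = 8^(-1) mod 43 = 27
y2 = 43^(-1) mod 8 = 3
x = (27×8×27 + 5×43×3) mod 344 = 285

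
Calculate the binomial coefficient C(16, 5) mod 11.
1

Using Lucas' theorem:
Write n=16 and k=5 in base 11:
n in base 11: [1, 5]
k in base 11: [0, 5]
C(16,5) mod 11 = ∏ C(n_i, k_i) mod 11
Digit binomials (mod 11): C(1,0) = 1; C(5,5) = 1
Product: 1 × 1 = 1 ≡ 1 (mod 11)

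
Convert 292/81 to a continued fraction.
[3; 1, 1, 1, 1, 7, 2]

Euclidean algorithm steps:
292 = 3 × 81 + 49
81 = 1 × 49 + 32
49 = 1 × 32 + 17
32 = 1 × 17 + 15
17 = 1 × 15 + 2
15 = 7 × 2 + 1
2 = 2 × 1 + 0
Continued fraction: [3; 1, 1, 1, 1, 7, 2]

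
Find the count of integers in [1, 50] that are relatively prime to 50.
20

50 = 2 × 5^2
φ(n) = n × ∏(1 - 1/p) for each prime p dividing n
φ(50) = 50 × (1 - 1/2) × (1 - 1/5) = 20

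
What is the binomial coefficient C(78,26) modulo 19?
0

Using Lucas' theorem:
Write n=78 and k=26 in base 19:
n in base 19: [4, 2]
k in base 19: [1, 7]
C(78,26) mod 19 = ∏ C(n_i, k_i) mod 19
Digit binomials (mod 19): C(4,1) = 4; C(2,7) = 0 (k_i > n_i)
Product: 4 × 0 = 0 ≡ 0 (mod 19)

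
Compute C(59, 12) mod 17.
0

Using Lucas' theorem:
Write n=59 and k=12 in base 17:
n in base 17: [3, 8]
k in base 17: [0, 12]
C(59,12) mod 17 = ∏ C(n_i, k_i) mod 17
Digit binomials (mod 17): C(3,0) = 1; C(8,12) = 0 (k_i > n_i)
Product: 1 × 0 = 0 ≡ 0 (mod 17)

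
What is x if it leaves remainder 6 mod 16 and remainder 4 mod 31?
438

Using Chinese Remainder Theorem:
M = 16 × 31 = 496
M1 = 31, M2 = 16
y1 = 31^(-1) mod 16 = 15
y2 = 16^(-1) mod 31 = 2
x = (6×31×15 + 4×16×2) mod 496 = 438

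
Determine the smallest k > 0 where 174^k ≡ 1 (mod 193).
192

193 is prime, so ord(174) divides φ(193) = 192.
Divisors of 192: 1, 2, 3, 4, 6, 8, 12, 16, 24, 32, 48, 64, 96, 192.
Repeated squaring: 174^1 ≡ 174, 174^2 ≡ 168, 174^4 ≡ 46, 174^8 ≡ 186, 174^16 ≡ 49, 174^32 ≡ 85, 174^64 ≡ 84, 174^128 ≡ 108 (mod 193).
Test 174^d mod 193 for each divisor d in increasing order:
174^1 ≡ 174
174^2 ≡ 168
174^3 = 174^2·174^1 ≡ 89
174^4 ≡ 46
174^6 = 174^4·174^2 ≡ 8
174^8 ≡ 186
174^12 = 174^8·174^4 ≡ 64
174^16 ≡ 49
174^24 = 174^16·174^8 ≡ 43
174^32 ≡ 85
174^48 = 174^32·174^16 ≡ 112
174^64 ≡ 84
174^96 = 174^64·174^32 ≡ 192
174^192 = 174^128·174^64 ≡ 1  ← first divisor giving 1
The order is 192.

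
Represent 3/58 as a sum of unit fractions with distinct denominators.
1/20 + 1/580

Greedy algorithm:
3/58: ceiling(58/3) = 20, use 1/20
1/580: ceiling(580/1) = 580, use 1/580
Result: 3/58 = 1/20 + 1/580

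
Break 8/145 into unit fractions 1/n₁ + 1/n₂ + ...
1/19 + 1/394 + 1/361824 + 1/196374548640

Greedy algorithm:
8/145: ceiling(145/8) = 19, use 1/19
7/2755: ceiling(2755/7) = 394, use 1/394
3/1085470: ceiling(1085470/3) = 361824, use 1/361824
1/196374548640: ceiling(196374548640/1) = 196374548640, use 1/196374548640
Result: 8/145 = 1/19 + 1/394 + 1/361824 + 1/196374548640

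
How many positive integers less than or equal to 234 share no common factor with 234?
72

234 = 2 × 3^2 × 13
φ(n) = n × ∏(1 - 1/p) for each prime p dividing n
φ(234) = 234 × (1 - 1/2) × (1 - 1/3) × (1 - 1/13) = 72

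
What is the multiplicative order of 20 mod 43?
42

43 is prime, so ord(20) divides φ(43) = 42.
Divisors of 42: 1, 2, 3, 6, 7, 14, 21, 42.
Repeated squaring: 20^1 ≡ 20, 20^2 ≡ 13, 20^4 ≡ 40, 20^8 ≡ 9, 20^16 ≡ 38, 20^32 ≡ 25 (mod 43).
Test 20^d mod 43 for each divisor d in increasing order:
20^1 ≡ 20
20^2 ≡ 13
20^3 = 20^2·20^1 ≡ 2
20^6 = 20^4·20^2 ≡ 4
20^7 = 20^4·20^2·20^1 ≡ 37
20^14 = 20^8·20^4·20^2 ≡ 36
20^21 = 20^16·20^4·20^1 ≡ 42
20^42 = 20^32·20^8·20^2 ≡ 1  ← first divisor giving 1
The order is 42.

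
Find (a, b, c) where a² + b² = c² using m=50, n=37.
(1131, 3700, 3869)

Euclid's formula: a = m² - n², b = 2mn, c = m² + n²
m = 50, n = 37
a = 50² - 37² = 2500 - 1369 = 1131
b = 2 × 50 × 37 = 3700
c = 50² + 37² = 2500 + 1369 = 3869
Verification: 1131² + 3700² = 1279161 + 13690000 = 14969161 = 3869² ✓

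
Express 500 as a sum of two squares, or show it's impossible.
4² + 22² (a=4, b=22)

Factorization: 500 = 2^2 × 5^3
By Fermat: n is sum of two squares iff every prime p ≡ 3 (mod 4) appears to even power.
All primes ≡ 3 (mod 4) appear to even power.
Search a = 0, 1, 2, … for 500 - a² a perfect square: first hit at a = 4: 500 - 16 = 484 = 22².
500 = 4² + 22² = 16 + 484 ✓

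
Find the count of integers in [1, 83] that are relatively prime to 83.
82

83 = 83
φ(n) = n × ∏(1 - 1/p) for each prime p dividing n
φ(83) = 83 × (1 - 1/83) = 82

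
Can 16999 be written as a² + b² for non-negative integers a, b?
Not possible

Factorization: 16999 = 89 × 191
By Fermat: n is sum of two squares iff every prime p ≡ 3 (mod 4) appears to even power.
Prime(s) ≡ 3 (mod 4) with odd exponent: [(191, 1)]
Therefore 16999 cannot be expressed as a² + b².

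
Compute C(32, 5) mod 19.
14

Using Lucas' theorem:
Write n=32 and k=5 in base 19:
n in base 19: [1, 13]
k in base 19: [0, 5]
C(32,5) mod 19 = ∏ C(n_i, k_i) mod 19
Digit binomials (mod 19): C(1,0) = 1; C(13,5) = 1287 ≡ 14
Product: 1 × 14 = 14 ≡ 14 (mod 19)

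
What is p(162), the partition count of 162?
129913904637

p(n) counts ways to write n as a sum of positive integers (order ignored).
Euler's pentagonal recurrence: p(k) = p(k-1) + p(k-2) - p(k-5) - p(k-7) + p(k-12) + p(k-15) - ... (offsets j(3j∓1)/2, signs ++--, p(0)=1, p(<0)=0).
DP table for k = 0..161: p(0)=1, p(1)=1, p(2)=2, p(3)=3, p(4)=5, p(5)=7, p(6)=11, p(7)=15, p(8)=22, p(9)=30, p(10)=42, p(11)=56, p(12)=77, p(13)=101, p(14)=135, p(15)=176, p(16)=231, p(17)=297, p(18)=385, p(19)=490, p(20)=627, p(21)=792, p(22)=1002, p(23)=1255, p(24)=1575, p(25)=1958, p(26)=2436, p(27)=3010, p(28)=3718, p(29)=4565, p(30)=5604, p(31)=6842, p(32)=8349, p(33)=10143, p(34)=12310, p(35)=14883, p(36)=17977, p(37)=21637, p(38)=26015, p(39)=31185, p(40)=37338, p(41)=44583, p(42)=53174, p(43)=63261, p(44)=75175, p(45)=89134, p(46)=105558, p(47)=124754, p(48)=147273, p(49)=173525, p(50)=204226, p(51)=239943, p(52)=281589, p(53)=329931, p(54)=386155, p(55)=451276, p(56)=526823, p(57)=614154, p(58)=715220, p(59)=831820, p(60)=966467, p(61)=1121505, p(62)=1300156, p(63)=1505499, p(64)=1741630, p(65)=2012558, p(66)=2323520, p(67)=2679689, p(68)=3087735, p(69)=3554345, p(70)=4087968, p(71)=4697205, p(72)=5392783, p(73)=6185689, p(74)=7089500, p(75)=8118264, p(76)=9289091, p(77)=10619863, p(78)=12132164, p(79)=13848650, p(80)=15796476, p(81)=18004327, p(82)=20506255, p(83)=23338469, p(84)=26543660, p(85)=30167357, p(86)=34262962, p(87)=38887673, p(88)=44108109, p(89)=49995925, p(90)=56634173, p(91)=64112359, p(92)=72533807, p(93)=82010177, p(94)=92669720, p(95)=104651419, p(96)=118114304, p(97)=133230930, p(98)=150198136, p(99)=169229875, p(100)=190569292, p(101)=214481126, p(102)=241265379, p(103)=271248950, p(104)=304801365, p(105)=342325709, p(106)=384276336, p(107)=431149389, p(108)=483502844, p(109)=541946240, p(110)=607163746, p(111)=679903203, p(112)=761002156, p(113)=851376628, p(114)=952050665, p(115)=1064144451, p(116)=1188908248, p(117)=1327710076, p(118)=1482074143, p(119)=1653668665, p(120)=1844349560, p(121)=2056148051, p(122)=2291320912, p(123)=2552338241, p(124)=2841940500, p(125)=3163127352, p(126)=3519222692, p(127)=3913864295, p(128)=4351078600, p(129)=4835271870, p(130)=5371315400, p(131)=5964539504, p(132)=6620830889, p(133)=7346629512, p(134)=8149040695, p(135)=9035836076, p(136)=10015581680, p(137)=11097645016, p(138)=12292341831, p(139)=13610949895, p(140)=15065878135, p(141)=16670689208, p(142)=18440293320, p(143)=20390982757, p(144)=22540654445, p(145)=24908858009, p(146)=27517052599, p(147)=30388671978, p(148)=33549419497, p(149)=37027355200, p(150)=40853235313, p(151)=45060624582, p(152)=49686288421, p(153)=54770336324, p(154)=60356673280, p(155)=66493182097, p(156)=73232243759, p(157)=80630964769, p(158)=88751778802, p(159)=97662728555, p(160)=107438159466, p(161)=118159068427.
Final step: p(162) = p(161) + p(160) - p(157) - p(155) + p(150) + p(147) - p(140) - p(136) + p(127) + p(122) - p(111) - p(105) + p(92) + p(85) - p(70) - p(62) + p(45) + p(36) - p(17) - p(7)
= 118159068427 + 107438159466 - 80630964769 - 66493182097 + 40853235313 + 30388671978 - 15065878135 - 10015581680 + 3913864295 + 2291320912 - 679903203 - 342325709 + 72533807 + 30167357 - 4087968 - 1300156 + 89134 + 17977 - 297 - 15
= 129913904637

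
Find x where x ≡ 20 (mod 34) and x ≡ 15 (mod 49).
1142

Using Chinese Remainder Theorem:
M = 34 × 49 = 1666
M1 = 49, M2 = 34
y1 = 49^(-1) mod 34 = 25
y2 = 34^(-1) mod 49 = 13
x = (20×49×25 + 15×34×13) mod 1666 = 1142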